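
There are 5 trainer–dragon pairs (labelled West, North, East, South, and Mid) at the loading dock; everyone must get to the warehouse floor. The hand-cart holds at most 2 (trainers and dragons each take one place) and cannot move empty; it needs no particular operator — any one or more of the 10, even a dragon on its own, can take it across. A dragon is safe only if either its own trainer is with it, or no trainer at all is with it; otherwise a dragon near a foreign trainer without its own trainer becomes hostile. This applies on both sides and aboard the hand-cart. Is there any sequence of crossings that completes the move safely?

Following every safe sequence of crossings from the start, the most of the 10 that can be at the warehouse floor as the hand-cart arrives there on crossings 1, 3, 5, 7 is 2, 3, 4, 5 respectively; the best ever achieved is 5 of 10.
From crossing 9 on, no configuration arises that was not already reachable earlier: only 82 distinct safe configurations (who is on which side, and where the hand-cart is) can ever be reached, none of them has everyone across, and every continuation just revisits them. So no valid plan exists.

No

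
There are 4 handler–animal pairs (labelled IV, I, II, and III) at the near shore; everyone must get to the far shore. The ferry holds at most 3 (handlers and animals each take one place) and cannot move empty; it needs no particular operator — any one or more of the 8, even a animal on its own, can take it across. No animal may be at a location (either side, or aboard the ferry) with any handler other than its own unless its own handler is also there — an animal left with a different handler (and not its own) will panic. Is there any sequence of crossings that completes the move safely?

Yes

1. animal IV and handler IV cross → the far shore.
2. handler IV crosses ← the near shore.
3. animal I, handler I, and handler IV cross → the far shore.
4. animal IV and handler IV cross ← the near shore.
5. handler II, handler III, and handler IV cross → the far shore.
6. animal I crosses ← the near shore.
7. animal I and animal IV cross → the far shore.
8. animal IV crosses ← the near shore.
9. animal II, animal III, and animal IV cross → the far shore.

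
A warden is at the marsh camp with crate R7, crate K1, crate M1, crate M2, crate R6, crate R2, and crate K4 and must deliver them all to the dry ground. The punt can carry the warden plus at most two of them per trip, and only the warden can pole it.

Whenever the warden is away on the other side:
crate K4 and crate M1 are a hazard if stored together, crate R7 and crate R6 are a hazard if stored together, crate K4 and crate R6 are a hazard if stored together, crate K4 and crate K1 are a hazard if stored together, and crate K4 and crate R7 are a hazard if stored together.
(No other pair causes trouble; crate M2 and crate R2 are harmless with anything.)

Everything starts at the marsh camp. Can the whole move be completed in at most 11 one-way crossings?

Yes

Yes — this plan uses 11 crossings (≤ 11):
1. Warden goes to the dry ground with crate K4 and crate R7.  [the marsh camp: crate K1, crate M1, crate M2, crate R2, crate R6 | the dry ground: crate K4, crate R7]
2. Warden goes back to the marsh camp with crate R7.  [the marsh camp: crate K1, crate M1, crate M2, crate R2, crate R6, crate R7 | the dry ground: crate K4]
3. Warden goes to the dry ground with crate K1 and crate R7.  [the marsh camp: crate M1, crate M2, crate R2, crate R6 | the dry ground: crate K1, crate K4, crate R7]
4. Warden goes back to the marsh camp with crate K4.  [the marsh camp: crate K4, crate M1, crate M2, crate R2, crate R6 | the dry ground: crate K1, crate R7]
5. Warden goes to the dry ground with crate M1 and crate R6.  [the marsh camp: crate K4, crate M2, crate R2 | the dry ground: crate K1, crate M1, crate R6, crate R7]
6. Warden goes back to the marsh camp with crate R7.  [the marsh camp: crate K4, crate M2, crate R2, crate R7 | the dry ground: crate K1, crate M1, crate R6]
7. Warden goes to the dry ground with crate M2 and crate R7.  [the marsh camp: crate K4, crate R2 | the dry ground: crate K1, crate M1, crate M2, crate R6, crate R7]
8. Warden goes back to the marsh camp with crate R7.  [the marsh camp: crate K4, crate R2, crate R7 | the dry ground: crate K1, crate M1, crate M2, crate R6]
9. Warden goes to the dry ground with crate R2 and crate R7.  [the marsh camp: crate K4 | the dry ground: crate K1, crate M1, crate M2, crate R2, crate R6, crate R7]
10. Warden goes back to the marsh camp with crate R7.  [the marsh camp: crate K4, crate R7 | the dry ground: crate K1, crate M1, crate M2, crate R2, crate R6]
11. Warden goes to the dry ground with crate K4 and crate R7.  [the marsh camp: — | the dry ground: crate K1, crate K4, crate M1, crate M2, crate R2, crate R6, crate R7]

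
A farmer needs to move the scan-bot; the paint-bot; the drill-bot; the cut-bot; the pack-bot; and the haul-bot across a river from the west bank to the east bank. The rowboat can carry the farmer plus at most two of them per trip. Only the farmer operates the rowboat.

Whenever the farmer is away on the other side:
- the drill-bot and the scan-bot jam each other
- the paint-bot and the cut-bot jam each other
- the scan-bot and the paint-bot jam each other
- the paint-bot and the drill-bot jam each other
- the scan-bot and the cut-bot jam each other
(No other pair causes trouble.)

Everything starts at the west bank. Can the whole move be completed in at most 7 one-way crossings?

Counting alone: the farmer can take at most 2 across per trip to the east bank, so moving all 6 needs at least 3 loaded trips out, with a return between consecutive ones — at least 5 crossings.
The safety rule pushes this higher. Following every safe sequence of crossings, the most of the 6 that can be at the east bank as the rowboat arrives there on crossings 5, 7 is 4, 5 respectively — never all 6.
So the move cannot be finished within 7 crossings. (The shortest complete plan takes 9:)
1. Farmer goes to the east bank with the paint-bot and the scan-bot.  [the west bank: the cut-bot, the drill-bot, the haul-bot, the pack-bot | the east bank: the paint-bot, the scan-bot]
2. Farmer goes back to the west bank with the scan-bot.  [the west bank: the cut-bot, the drill-bot, the haul-bot, the pack-bot, the scan-bot | the east bank: the paint-bot]
3. Farmer goes to the east bank with the pack-bot and the scan-bot.  [the west bank: the cut-bot, the drill-bot, the haul-bot | the east bank: the pack-bot, the paint-bot, the scan-bot]
4. Farmer goes back to the west bank with the scan-bot.  [the west bank: the cut-bot, the drill-bot, the haul-bot, the scan-bot | the east bank: the pack-bot, the paint-bot]
5. Farmer goes to the east bank with the haul-bot and the scan-bot.  [the west bank: the cut-bot, the drill-bot | the east bank: the haul-bot, the pack-bot, the paint-bot, the scan-bot]
6. Farmer goes back to the west bank with the scan-bot.  [the west bank: the cut-bot, the drill-bot, the scan-bot | the east bank: the haul-bot, the pack-bot, the paint-bot]
7. Farmer goes to the east bank with the cut-bot and the drill-bot.  [the west bank: the scan-bot | the east bank: the cut-bot, the drill-bot, the haul-bot, the pack-bot, the paint-bot]
8. Farmer goes back to the west bank with the paint-bot.  [the west bank: the paint-bot, the scan-bot | the east bank: the cut-bot, the drill-bot, the haul-bot, the pack-bot]
9. Farmer goes to the east bank with the paint-bot and the scan-bot.  [the west bank: — | the east bank: the cut-bot, the drill-bot, the haul-bot, the pack-bot, the paint-bot, the scan-bot]

No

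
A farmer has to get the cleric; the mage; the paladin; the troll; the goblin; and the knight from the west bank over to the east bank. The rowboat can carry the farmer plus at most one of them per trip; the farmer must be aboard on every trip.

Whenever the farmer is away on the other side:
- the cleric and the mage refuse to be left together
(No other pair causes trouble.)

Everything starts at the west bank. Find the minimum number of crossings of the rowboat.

Counting alone: the farmer can take at most 1 across per trip to the east bank, so moving all 6 needs at least 6 loaded trips out, with a return between consecutive ones — at least 11 crossings.
The plan below uses exactly 11 crossings, so it is optimal:
1. Farmer goes to the east bank with the cleric.
2. Farmer goes back to the west bank alone.
3. Farmer goes to the east bank with the paladin.
4. Farmer goes back to the west bank alone.
5. Farmer goes to the east bank with the troll.
6. Farmer goes back to the west bank alone.
7. Farmer goes to the east bank with the goblin.
8. Farmer goes back to the west bank alone.
9. Farmer goes to the east bank with the knight.
10. Farmer goes back to the west bank alone.
11. Farmer goes to the east bank with the mage.

11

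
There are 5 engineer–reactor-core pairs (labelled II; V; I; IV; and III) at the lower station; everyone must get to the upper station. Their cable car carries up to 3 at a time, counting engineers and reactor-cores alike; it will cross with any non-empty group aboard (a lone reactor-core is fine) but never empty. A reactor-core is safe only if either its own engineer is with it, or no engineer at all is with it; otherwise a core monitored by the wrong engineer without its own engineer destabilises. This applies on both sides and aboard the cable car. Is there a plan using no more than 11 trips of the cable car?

Yes

Yes — this plan uses 11 crossings (≤ 11):
1. engineer II and reactor-core II cross → the upper station.
2. engineer II crosses ← the lower station.
3. reactor-core I, reactor-core IV, and reactor-core V cross → the upper station.
4. reactor-core II crosses ← the lower station.
5. engineer I, engineer IV, and engineer V cross → the upper station.
6. engineer V and reactor-core V cross ← the lower station.
7. engineer II, engineer III, and engineer V cross → the upper station.
8. reactor-core I crosses ← the lower station.
9. reactor-core II and reactor-core V cross → the upper station.
10. reactor-core II crosses ← the lower station.
11. reactor-core I, reactor-core II, and reactor-core III cross → the upper station.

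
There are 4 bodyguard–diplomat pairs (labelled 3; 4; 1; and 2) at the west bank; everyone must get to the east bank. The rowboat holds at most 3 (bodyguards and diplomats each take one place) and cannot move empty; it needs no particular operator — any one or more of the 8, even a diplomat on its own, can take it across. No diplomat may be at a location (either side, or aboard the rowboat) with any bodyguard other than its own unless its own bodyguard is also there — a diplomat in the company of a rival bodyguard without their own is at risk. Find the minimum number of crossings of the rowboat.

Counting alone: each trip to the east bank takes at most 3 across and each return brings at least 1 back, so after t trips out (and t−1 returns) at most 3t − (t−1) of the 8 are across; that first reaches 8 at t = 4, so at least 7 crossings are needed.
The safety rule pushes this higher. Following every safe sequence of crossings, the most of the 8 that can be at the east bank as the rowboat arrives there on crossing 7 is 7 — never all 8.
So no plan with fewer than 9 crossings exists, and this one achieves 9:
1. bodyguard 3 and diplomat 3 cross → the east bank.
2. bodyguard 3 crosses ← the west bank.
3. bodyguard 3, bodyguard 4, and diplomat 4 cross → the east bank.
4. bodyguard 3 and diplomat 3 cross ← the west bank.
5. bodyguard 1, bodyguard 2, and bodyguard 3 cross → the east bank.
6. diplomat 4 crosses ← the west bank.
7. diplomat 3 and diplomat 4 cross → the east bank.
8. diplomat 3 crosses ← the west bank.
9. diplomat 1, diplomat 2, and diplomat 3 cross → the east bank.

9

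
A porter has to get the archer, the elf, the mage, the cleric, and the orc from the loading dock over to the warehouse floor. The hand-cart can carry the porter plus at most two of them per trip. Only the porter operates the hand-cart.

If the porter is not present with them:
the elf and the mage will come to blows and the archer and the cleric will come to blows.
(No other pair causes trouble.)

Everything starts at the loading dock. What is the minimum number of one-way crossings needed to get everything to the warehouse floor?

5

Counting alone: the porter can take at most 2 across per trip to the warehouse floor, so moving all 5 needs at least 3 loaded trips out, with a return between consecutive ones — at least 5 crossings.
The plan below uses exactly 5 crossings, so it is optimal:
1. Porter goes to the warehouse floor with the archer and the elf.  [the loading dock: the cleric, the mage, the orc | the warehouse floor: the archer, the elf]
2. Porter goes back to the loading dock alone.  [the loading dock: the cleric, the mage, the orc | the warehouse floor: the archer, the elf]
3. Porter goes to the warehouse floor with the orc.  [the loading dock: the cleric, the mage | the warehouse floor: the archer, the elf, the orc]
4. Porter goes back to the loading dock alone.  [the loading dock: the cleric, the mage | the warehouse floor: the archer, the elf, the orc]
5. Porter goes to the warehouse floor with the cleric and the mage.  [the loading dock: — | the warehouse floor: the archer, the cleric, the elf, the mage, the orc]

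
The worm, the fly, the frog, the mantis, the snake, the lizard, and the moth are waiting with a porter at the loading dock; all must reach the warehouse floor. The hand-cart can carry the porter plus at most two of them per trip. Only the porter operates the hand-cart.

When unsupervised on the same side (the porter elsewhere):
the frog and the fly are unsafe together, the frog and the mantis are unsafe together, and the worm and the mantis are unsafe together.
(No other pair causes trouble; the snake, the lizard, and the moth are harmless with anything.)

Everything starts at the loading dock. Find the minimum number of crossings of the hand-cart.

Counting alone: the porter can take at most 2 across per trip to the warehouse floor, so moving all 7 needs at least 4 loaded trips out, with a return between consecutive ones — at least 7 crossings.
The plan below uses exactly 7 crossings, so it is optimal:
1. Porter goes to the warehouse floor with the frog and the worm.
2. Porter goes back to the loading dock alone.
3. Porter goes to the warehouse floor with the snake.
4. Porter goes back to the loading dock alone.
5. Porter goes to the warehouse floor with the lizard and the moth.
6. Porter goes back to the loading dock alone.
7. Porter goes to the warehouse floor with the fly and the mantis.

7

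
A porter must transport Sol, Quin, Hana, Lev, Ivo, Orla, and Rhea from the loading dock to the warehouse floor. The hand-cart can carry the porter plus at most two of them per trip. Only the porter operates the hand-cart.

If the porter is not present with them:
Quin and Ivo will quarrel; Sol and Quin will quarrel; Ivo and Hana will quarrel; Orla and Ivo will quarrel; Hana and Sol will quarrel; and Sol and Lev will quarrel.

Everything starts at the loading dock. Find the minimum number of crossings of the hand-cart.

Counting alone: the porter can take at most 2 across per trip to the warehouse floor, so moving all 7 needs at least 4 loaded trips out, with a return between consecutive ones — at least 7 crossings.
The safety rule pushes this higher. Following every safe sequence of crossings, the most of the 7 that can be at the warehouse floor as the hand-cart arrives there on crossing 7 is 6 — never all 7.
So no plan with fewer than 9 crossings exists, and this one achieves 9:
1. Porter goes to the warehouse floor with Ivo and Sol.  [the loading dock: Hana, Lev, Orla, Quin, Rhea | the warehouse floor: Ivo, Sol]
2. Porter goes back to the loading dock alone.  [the loading dock: Hana, Lev, Orla, Quin, Rhea | the warehouse floor: Ivo, Sol]
3. Porter goes to the warehouse floor with Lev.  [the loading dock: Hana, Orla, Quin, Rhea | the warehouse floor: Ivo, Lev, Sol]
4. Porter goes back to the loading dock with Sol.  [the loading dock: Hana, Orla, Quin, Rhea, Sol | the warehouse floor: Ivo, Lev]
5. Porter goes to the warehouse floor with Hana and Quin.  [the loading dock: Orla, Rhea, Sol | the warehouse floor: Hana, Ivo, Lev, Quin]
6. Porter goes back to the loading dock with Ivo.  [the loading dock: Ivo, Orla, Rhea, Sol | the warehouse floor: Hana, Lev, Quin]
7. Porter goes to the warehouse floor with Orla and Rhea.  [the loading dock: Ivo, Sol | the warehouse floor: Hana, Lev, Orla, Quin, Rhea]
8. Porter goes back to the loading dock alone.  [the loading dock: Ivo, Sol | the warehouse floor: Hana, Lev, Orla, Quin, Rhea]
9. Porter goes to the warehouse floor with Ivo and Sol.  [the loading dock: — | the warehouse floor: Hana, Ivo, Lev, Orla, Quin, Rhea, Sol]

9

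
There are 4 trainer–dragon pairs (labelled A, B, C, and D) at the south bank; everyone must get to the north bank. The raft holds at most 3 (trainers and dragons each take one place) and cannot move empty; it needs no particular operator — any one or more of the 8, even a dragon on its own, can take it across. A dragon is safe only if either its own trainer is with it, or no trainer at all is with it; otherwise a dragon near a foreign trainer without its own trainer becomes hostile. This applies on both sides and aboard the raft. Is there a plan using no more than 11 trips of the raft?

Yes — this plan uses 9 crossings (≤ 11):
1. dragon A and trainer A cross → the north bank.
2. trainer A crosses ← the south bank.
3. dragon B, trainer A, and trainer B cross → the north bank.
4. dragon A and trainer A cross ← the south bank.
5. trainer A, trainer C, and trainer D cross → the north bank.
6. dragon B crosses ← the south bank.
7. dragon A and dragon B cross → the north bank.
8. dragon A crosses ← the south bank.
9. dragon A, dragon C, and dragon D cross → the north bank.

Yes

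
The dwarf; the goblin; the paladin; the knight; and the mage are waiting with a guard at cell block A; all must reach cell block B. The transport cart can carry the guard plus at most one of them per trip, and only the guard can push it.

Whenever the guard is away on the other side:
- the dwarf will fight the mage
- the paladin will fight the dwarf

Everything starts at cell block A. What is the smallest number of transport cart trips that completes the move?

Counting alone: the guard can take at most 1 across per trip to cell block B, so moving all 5 needs at least 5 loaded trips out, with a return between consecutive ones — at least 9 crossings.
The safety rule pushes this higher. Following every safe sequence of crossings, the most of the 5 that can be at cell block B as the transport cart arrives there on crossing 9 is 4 — never all 5.
So no plan with fewer than 11 crossings exists, and this one achieves 11:
1. Guard goes to cell block B with the dwarf.
2. Guard goes back to cell block A alone.
3. Guard goes to cell block B with the goblin.
4. Guard goes back to cell block A alone.
5. Guard goes to cell block B with the paladin.
6. Guard goes back to cell block A with the dwarf.
7. Guard goes to cell block B with the mage.
8. Guard goes back to cell block A alone.
9. Guard goes to cell block B with the knight.
10. Guard goes back to cell block A alone.
11. Guard goes to cell block B with the dwarf.

11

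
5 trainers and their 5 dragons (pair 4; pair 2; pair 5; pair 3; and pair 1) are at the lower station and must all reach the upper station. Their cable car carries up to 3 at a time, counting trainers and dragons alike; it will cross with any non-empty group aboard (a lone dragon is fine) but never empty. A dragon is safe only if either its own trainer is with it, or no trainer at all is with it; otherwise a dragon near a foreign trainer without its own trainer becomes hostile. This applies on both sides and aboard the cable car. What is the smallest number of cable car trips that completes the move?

11

Counting alone: each trip to the upper station takes at most 3 across and each return brings at least 1 back, so after t trips out (and t−1 returns) at most 3t − (t−1) of the 10 are across; that first reaches 10 at t = 5, so at least 9 crossings are needed.
The safety rule pushes this higher. Following every safe sequence of crossings, the most of the 10 that can be at the upper station as the cable car arrives there on crossing 9 is 9 — never all 10.
So no plan with fewer than 11 crossings exists, and this one achieves 11:
1. dragon 4 and trainer 4 cross → the upper station.
2. trainer 4 crosses ← the lower station.
3. dragon 2, dragon 3, and dragon 5 cross → the upper station.
4. dragon 4 crosses ← the lower station.
5. trainer 2, trainer 3, and trainer 5 cross → the upper station.
6. dragon 2 and trainer 2 cross ← the lower station.
7. trainer 1, trainer 2, and trainer 4 cross → the upper station.
8. dragon 5 crosses ← the lower station.
9. dragon 2 and dragon 4 cross → the upper station.
10. dragon 4 crosses ← the lower station.
11. dragon 1, dragon 4, and dragon 5 cross → the upper station.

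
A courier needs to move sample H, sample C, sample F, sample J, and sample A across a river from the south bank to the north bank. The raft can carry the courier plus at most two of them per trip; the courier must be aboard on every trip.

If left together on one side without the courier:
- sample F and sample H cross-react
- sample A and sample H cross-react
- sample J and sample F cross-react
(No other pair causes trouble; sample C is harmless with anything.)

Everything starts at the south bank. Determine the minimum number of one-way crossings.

Counting alone: the courier can take at most 2 across per trip to the north bank, so moving all 5 needs at least 3 loaded trips out, with a return between consecutive ones — at least 5 crossings.
The plan below uses exactly 5 crossings, so it is optimal:
1. Courier goes to the north bank with sample F and sample H.  [the south bank: sample A, sample C, sample J | the north bank: sample F, sample H]
2. Courier goes back to the south bank with sample H.  [the south bank: sample A, sample C, sample H, sample J | the north bank: sample F]
3. Courier goes to the north bank with sample A and sample C.  [the south bank: sample H, sample J | the north bank: sample A, sample C, sample F]
4. Courier goes back to the south bank alone.  [the south bank: sample H, sample J | the north bank: sample A, sample C, sample F]
5. Courier goes to the north bank with sample H and sample J.  [the south bank: — | the north bank: sample A, sample C, sample F, sample H, sample J]

5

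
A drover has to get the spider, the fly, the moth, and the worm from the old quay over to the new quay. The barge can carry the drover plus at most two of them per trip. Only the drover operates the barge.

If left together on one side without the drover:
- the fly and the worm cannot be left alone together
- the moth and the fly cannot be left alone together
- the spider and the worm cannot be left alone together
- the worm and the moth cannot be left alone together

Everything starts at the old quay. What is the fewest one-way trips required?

Counting alone: the drover can take at most 2 across per trip to the new quay, so moving all 4 needs at least 2 loaded trips out, with a return between consecutive ones — at least 3 crossings.
The safety rule pushes this higher. Following every safe sequence of crossings, the most of the 4 that can be at the new quay as the barge arrives there on crossing 3 is 3 — never all 4.
So no plan with fewer than 5 crossings exists, and this one achieves 5:
1. Drover goes to the new quay with the fly and the worm.  [the old quay: the moth, the spider | the new quay: the fly, the worm]
2. Drover goes back to the old quay with the fly.  [the old quay: the fly, the moth, the spider | the new quay: the worm]
3. Drover goes to the new quay with the fly and the spider.  [the old quay: the moth | the new quay: the fly, the spider, the worm]
4. Drover goes back to the old quay with the worm.  [the old quay: the moth, the worm | the new quay: the fly, the spider]
5. Drover goes to the new quay with the moth and the worm.  [the old quay: — | the new quay: the fly, the moth, the spider, the worm]

5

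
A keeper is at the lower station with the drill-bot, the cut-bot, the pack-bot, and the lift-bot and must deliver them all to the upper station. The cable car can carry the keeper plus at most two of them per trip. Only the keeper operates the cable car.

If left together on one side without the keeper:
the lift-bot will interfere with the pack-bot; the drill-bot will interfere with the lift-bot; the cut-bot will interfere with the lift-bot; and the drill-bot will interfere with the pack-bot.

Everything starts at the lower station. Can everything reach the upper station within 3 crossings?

No

Counting alone: the keeper can take at most 2 across per trip to the upper station, so moving all 4 needs at least 2 loaded trips out, with a return between consecutive ones — at least 3 crossings.
The safety rule pushes this higher. Following every safe sequence of crossings, the most of the 4 that can be at the upper station as the cable car arrives there on crossing 3 is 3 — never all 4.
So the move cannot be finished within 3 crossings. (The shortest complete plan takes 5:)
1. Keeper goes to the upper station with the drill-bot and the lift-bot.  [the lower station: the cut-bot, the pack-bot | the upper station: the drill-bot, the lift-bot]
2. Keeper goes back to the lower station with the drill-bot.  [the lower station: the cut-bot, the drill-bot, the pack-bot | the upper station: the lift-bot]
3. Keeper goes to the upper station with the cut-bot and the drill-bot.  [the lower station: the pack-bot | the upper station: the cut-bot, the drill-bot, the lift-bot]
4. Keeper goes back to the lower station with the lift-bot.  [the lower station: the lift-bot, the pack-bot | the upper station: the cut-bot, the drill-bot]
5. Keeper goes to the upper station with the lift-bot and the pack-bot.  [the lower station: — | the upper station: the cut-bot, the drill-bot, the lift-bot, the pack-bot]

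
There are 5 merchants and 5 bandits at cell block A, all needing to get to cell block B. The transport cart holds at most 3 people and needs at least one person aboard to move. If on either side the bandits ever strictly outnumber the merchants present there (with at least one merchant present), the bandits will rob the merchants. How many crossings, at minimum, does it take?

11

Counting alone: each trip to cell block B takes at most 3 across and each return brings at least 1 back, so after t trips out (and t−1 returns) at most 3t − (t−1) of the 10 are across; that first reaches 10 at t = 5, so at least 9 crossings are needed.
The safety rule pushes this higher. Following every safe sequence of crossings, the most of the 10 that can be at cell block B as the transport cart arrives there on crossing 9 is 9 — never all 10.
So no plan with fewer than 11 crossings exists, and this one achieves 11:
1. 2 bandits → cell block B.  (cell block A: 5M 3B; cell block B: 0M 2B)
2. 1 bandit ← cell block A.  (cell block A: 5M 4B; cell block B: 0M 1B)
3. 3 bandits → cell block B.  (cell block A: 5M 1B; cell block B: 0M 4B)
4. 1 bandit ← cell block A.  (cell block A: 5M 2B; cell block B: 0M 3B)
5. 3 merchants → cell block B.  (cell block A: 2M 2B; cell block B: 3M 3B)
6. 1 merchant and 1 bandit ← cell block A.  (cell block A: 3M 3B; cell block B: 2M 2B)
7. 3 merchants → cell block B.  (cell block A: 0M 3B; cell block B: 5M 2B)
8. 1 bandit ← cell block A.  (cell block A: 0M 4B; cell block B: 5M 1B)
9. 2 bandits → cell block B.  (cell block A: 0M 2B; cell block B: 5M 3B)
10. 1 bandit ← cell block A.  (cell block A: 0M 3B; cell block B: 5M 2B)
11. 3 bandits → cell block B.  (cell block A: 0M 0B; cell block B: 5M 5B)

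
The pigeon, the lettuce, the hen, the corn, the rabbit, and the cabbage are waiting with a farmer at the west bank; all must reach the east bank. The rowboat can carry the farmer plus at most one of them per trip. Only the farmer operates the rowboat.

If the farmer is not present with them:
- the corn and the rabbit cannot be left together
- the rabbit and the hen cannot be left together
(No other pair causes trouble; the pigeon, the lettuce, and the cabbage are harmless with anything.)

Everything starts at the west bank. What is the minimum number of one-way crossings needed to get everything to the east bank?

13

Counting alone: the farmer can take at most 1 across per trip to the east bank, so moving all 6 needs at least 6 loaded trips out, with a return between consecutive ones — at least 11 crossings.
The safety rule pushes this higher. Following every safe sequence of crossings, the most of the 6 that can be at the east bank as the rowboat arrives there on crossing 11 is 5 — never all 6.
So no plan with fewer than 13 crossings exists, and this one achieves 13:
1. Farmer goes to the east bank with the rabbit.
2. Farmer goes back to the west bank alone.
3. Farmer goes to the east bank with the pigeon.
4. Farmer goes back to the west bank alone.
5. Farmer goes to the east bank with the lettuce.
6. Farmer goes back to the west bank alone.
7. Farmer goes to the east bank with the hen.
8. Farmer goes back to the west bank with the rabbit.
9. Farmer goes to the east bank with the corn.
10. Farmer goes back to the west bank alone.
11. Farmer goes to the east bank with the cabbage.
12. Farmer goes back to the west bank alone.
13. Farmer goes to the east bank with the rabbit.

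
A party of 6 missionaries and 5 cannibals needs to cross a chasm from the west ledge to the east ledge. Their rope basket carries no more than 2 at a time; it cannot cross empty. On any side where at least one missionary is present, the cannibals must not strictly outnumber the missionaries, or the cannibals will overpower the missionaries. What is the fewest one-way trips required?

Counting alone: each trip to the east ledge takes at most 2 across and each return brings at least 1 back, so after t trips out (and t−1 returns) at most 2t − (t−1) of the 11 are across; that first reaches 11 at t = 10, so at least 19 crossings are needed.
The plan below uses exactly 19 crossings, so it is optimal:
1. 2 cannibals → the east ledge.  (the west ledge: 6M 3C; the east ledge: 0M 2C)
2. 1 cannibal ← the west ledge.  (the west ledge: 6M 4C; the east ledge: 0M 1C)
3. 2 cannibals → the east ledge.  (the west ledge: 6M 2C; the east ledge: 0M 3C)
4. 1 cannibal ← the west ledge.  (the west ledge: 6M 3C; the east ledge: 0M 2C)
5. 2 missionaries → the east ledge.  (the west ledge: 4M 3C; the east ledge: 2M 2C)
6. 1 cannibal ← the west ledge.  (the west ledge: 4M 4C; the east ledge: 2M 1C)
7. 1 missionary and 1 cannibal → the east ledge.  (the west ledge: 3M 3C; the east ledge: 3M 2C)
8. 1 missionary ← the west ledge.  (the west ledge: 4M 3C; the east ledge: 2M 2C)
9. 1 missionary and 1 cannibal → the east ledge.  (the west ledge: 3M 2C; the east ledge: 3M 3C)
10. 1 cannibal ← the west ledge.  (the west ledge: 3M 3C; the east ledge: 3M 2C)
11. 1 missionary and 1 cannibal → the east ledge.  (the west ledge: 2M 2C; the east ledge: 4M 3C)
12. 1 missionary ← the west ledge.  (the west ledge: 3M 2C; the east ledge: 3M 3C)
13. 1 missionary and 1 cannibal → the east ledge.  (the west ledge: 2M 1C; the east ledge: 4M 4C)
14. 1 cannibal ← the west ledge.  (the west ledge: 2M 2C; the east ledge: 4M 3C)
15. 1 missionary and 1 cannibal → the east ledge.  (the west ledge: 1M 1C; the east ledge: 5M 4C)
16. 1 missionary ← the west ledge.  (the west ledge: 2M 1C; the east ledge: 4M 4C)
17. 1 missionary and 1 cannibal → the east ledge.  (the west ledge: 1M 0C; the east ledge: 5M 5C)
18. 1 cannibal ← the west ledge.  (the west ledge: 1M 1C; the east ledge: 5M 4C)
19. 1 missionary and 1 cannibal → the east ledge.  (the west ledge: 0M 0C; the east ledge: 6M 5C)

19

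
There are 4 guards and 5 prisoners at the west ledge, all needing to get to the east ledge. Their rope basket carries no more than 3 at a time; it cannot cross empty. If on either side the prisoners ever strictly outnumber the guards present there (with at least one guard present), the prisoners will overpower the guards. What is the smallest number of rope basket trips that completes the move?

impossible

The prisoners already outnumber the guards at the west ledge before anyone moves, so the starting position itself is disallowed.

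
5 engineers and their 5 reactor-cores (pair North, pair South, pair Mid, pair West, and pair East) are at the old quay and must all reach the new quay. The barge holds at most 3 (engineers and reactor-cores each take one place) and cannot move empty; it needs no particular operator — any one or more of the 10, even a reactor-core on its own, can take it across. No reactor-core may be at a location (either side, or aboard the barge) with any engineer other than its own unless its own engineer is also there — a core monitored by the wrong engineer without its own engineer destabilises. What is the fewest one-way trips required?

11

Counting alone: each trip to the new quay takes at most 3 across and each return brings at least 1 back, so after t trips out (and t−1 returns) at most 3t − (t−1) of the 10 are across; that first reaches 10 at t = 5, so at least 9 crossings are needed.
The safety rule pushes this higher. Following every safe sequence of crossings, the most of the 10 that can be at the new quay as the barge arrives there on crossing 9 is 9 — never all 10.
So no plan with fewer than 11 crossings exists, and this one achieves 11:
1. engineer North and reactor-core North cross → the new quay.
2. engineer North crosses ← the old quay.
3. reactor-core Mid, reactor-core South, and reactor-core West cross → the new quay.
4. reactor-core North crosses ← the old quay.
5. engineer Mid, engineer South, and engineer West cross → the new quay.
6. engineer South and reactor-core South cross ← the old quay.
7. engineer East, engineer North, and engineer South cross → the new quay.
8. reactor-core Mid crosses ← the old quay.
9. reactor-core North and reactor-core South cross → the new quay.
10. reactor-core North crosses ← the old quay.
11. reactor-core East, reactor-core Mid, and reactor-core North cross → the new quay.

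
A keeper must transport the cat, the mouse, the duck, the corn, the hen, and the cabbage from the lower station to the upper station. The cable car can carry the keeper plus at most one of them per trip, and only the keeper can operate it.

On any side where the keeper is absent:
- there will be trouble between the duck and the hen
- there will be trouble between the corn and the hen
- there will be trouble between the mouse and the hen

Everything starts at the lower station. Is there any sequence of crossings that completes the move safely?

Following every safe sequence of crossings from the start, the most of the 6 that can be at the upper station as the cable car arrives there on crossings 1, 3, 5, 7 is 1, 2, 3, 4 respectively; the best ever achieved is 4 of 6.
From crossing 9 on, no configuration arises that was not already reachable earlier: only 36 distinct safe configurations (who is on which side, and where the cable car is) can ever be reached, none of them has everyone across, and every continuation just revisits them. So no valid plan exists.

No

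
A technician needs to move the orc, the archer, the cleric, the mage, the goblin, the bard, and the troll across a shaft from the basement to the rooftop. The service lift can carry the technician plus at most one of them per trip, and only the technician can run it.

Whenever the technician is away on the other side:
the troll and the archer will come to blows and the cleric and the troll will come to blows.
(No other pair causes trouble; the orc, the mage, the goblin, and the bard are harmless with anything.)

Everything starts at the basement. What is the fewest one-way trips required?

15

Counting alone: the technician can take at most 1 across per trip to the rooftop, so moving all 7 needs at least 7 loaded trips out, with a return between consecutive ones — at least 13 crossings.
The safety rule pushes this higher. Following every safe sequence of crossings, the most of the 7 that can be at the rooftop as the service lift arrives there on crossing 13 is 6 — never all 7.
So no plan with fewer than 15 crossings exists, and this one achieves 15:
1. Technician goes to the rooftop with the troll.
2. Technician goes back to the basement alone.
3. Technician goes to the rooftop with the orc.
4. Technician goes back to the basement alone.
5. Technician goes to the rooftop with the archer.
6. Technician goes back to the basement with the troll.
7. Technician goes to the rooftop with the cleric.
8. Technician goes back to the basement alone.
9. Technician goes to the rooftop with the mage.
10. Technician goes back to the basement alone.
11. Technician goes to the rooftop with the goblin.
12. Technician goes back to the basement alone.
13. Technician goes to the rooftop with the bard.
14. Technician goes back to the basement alone.
15. Technician goes to the rooftop with the troll.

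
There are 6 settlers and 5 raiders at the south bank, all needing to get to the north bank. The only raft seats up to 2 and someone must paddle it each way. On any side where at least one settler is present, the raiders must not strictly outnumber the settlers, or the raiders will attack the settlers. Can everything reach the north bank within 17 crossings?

No

Counting alone: each trip to the north bank takes at most 2 across and each return brings at least 1 back, so after t trips out (and t−1 returns) at most 2t − (t−1) of the 11 are across; that first reaches 11 at t = 10, so at least 19 crossings are needed.
Since 17 < 19, 17 crossings cannot be enough. (The shortest complete plan in fact takes 19:)
1. 2 raiders → the north bank.  (the south bank: 6S 3R; the north bank: 0S 2R)
2. 1 raider ← the south bank.  (the south bank: 6S 4R; the north bank: 0S 1R)
3. 2 raiders → the north bank.  (the south bank: 6S 2R; the north bank: 0S 3R)
4. 1 raider ← the south bank.  (the south bank: 6S 3R; the north bank: 0S 2R)
5. 2 settlers → the north bank.  (the south bank: 4S 3R; the north bank: 2S 2R)
6. 1 raider ← the south bank.  (the south bank: 4S 4R; the north bank: 2S 1R)
7. 1 settler and 1 raider → the north bank.  (the south bank: 3S 3R; the north bank: 3S 2R)
8. 1 settler ← the south bank.  (the south bank: 4S 3R; the north bank: 2S 2R)
9. 1 settler and 1 raider → the north bank.  (the south bank: 3S 2R; the north bank: 3S 3R)
10. 1 raider ← the south bank.  (the south bank: 3S 3R; the north bank: 3S 2R)
11. 1 settler and 1 raider → the north bank.  (the south bank: 2S 2R; the north bank: 4S 3R)
12. 1 settler ← the south bank.  (the south bank: 3S 2R; the north bank: 3S 3R)
13. 1 settler and 1 raider → the north bank.  (the south bank: 2S 1R; the north bank: 4S 4R)
14. 1 raider ← the south bank.  (the south bank: 2S 2R; the north bank: 4S 3R)
15. 1 settler and 1 raider → the north bank.  (the south bank: 1S 1R; the north bank: 5S 4R)
16. 1 settler ← the south bank.  (the south bank: 2S 1R; the north bank: 4S 4R)
17. 1 settler and 1 raider → the north bank.  (the south bank: 1S 0R; the north bank: 5S 5R)
18. 1 raider ← the south bank.  (the south bank: 1S 1R; the north bank: 5S 4R)
19. 1 settler and 1 raider → the north bank.  (the south bank: 0S 0R; the north bank: 6S 5R)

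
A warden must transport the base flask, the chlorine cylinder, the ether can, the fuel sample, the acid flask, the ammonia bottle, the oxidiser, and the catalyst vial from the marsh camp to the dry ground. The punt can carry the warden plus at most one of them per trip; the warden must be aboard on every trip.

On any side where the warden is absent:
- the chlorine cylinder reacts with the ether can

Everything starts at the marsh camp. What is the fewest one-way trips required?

Counting alone: the warden can take at most 1 across per trip to the dry ground, so moving all 8 needs at least 8 loaded trips out, with a return between consecutive ones — at least 15 crossings.
The plan below uses exactly 15 crossings, so it is optimal:
1. Warden goes to the dry ground with the chlorine cylinder.  [the marsh camp: the acid flask, the ammonia bottle, the base flask, the catalyst vial, the ether can, the fuel sample, the oxidiser | the dry ground: the chlorine cylinder]
2. Warden goes back to the marsh camp alone.  [the marsh camp: the acid flask, the ammonia bottle, the base flask, the catalyst vial, the ether can, the fuel sample, the oxidiser | the dry ground: the chlorine cylinder]
3. Warden goes to the dry ground with the base flask.  [the marsh camp: the acid flask, the ammonia bottle, the catalyst vial, the ether can, the fuel sample, the oxidiser | the dry ground: the base flask, the chlorine cylinder]
4. Warden goes back to the marsh camp alone.  [the marsh camp: the acid flask, the ammonia bottle, the catalyst vial, the ether can, the fuel sample, the oxidiser | the dry ground: the base flask, the chlorine cylinder]
5. Warden goes to the dry ground with the fuel sample.  [the marsh camp: the acid flask, the ammonia bottle, the catalyst vial, the ether can, the oxidiser | the dry ground: the base flask, the chlorine cylinder, the fuel sample]
6. Warden goes back to the marsh camp alone.  [the marsh camp: the acid flask, the ammonia bottle, the catalyst vial, the ether can, the oxidiser | the dry ground: the base flask, the chlorine cylinder, the fuel sample]
7. Warden goes to the dry ground with the acid flask.  [the marsh camp: the ammonia bottle, the catalyst vial, the ether can, the oxidiser | the dry ground: the acid flask, the base flask, the chlorine cylinder, the fuel sample]
8. Warden goes back to the marsh camp alone.  [the marsh camp: the ammonia bottle, the catalyst vial, the ether can, the oxidiser | the dry ground: the acid flask, the base flask, the chlorine cylinder, the fuel sample]
9. Warden goes to the dry ground with the ammonia bottle.  [the marsh camp: the catalyst vial, the ether can, the oxidiser | the dry ground: the acid flask, the ammonia bottle, the base flask, the chlorine cylinder, the fuel sample]
10. Warden goes back to the marsh camp alone.  [the marsh camp: the catalyst vial, the ether can, the oxidiser | the dry ground: the acid flask, the ammonia bottle, the base flask, the chlorine cylinder, the fuel sample]
11. Warden goes to the dry ground with the oxidiser.  [the marsh camp: the catalyst vial, the ether can | the dry ground: the acid flask, the ammonia bottle, the base flask, the chlorine cylinder, the fuel sample, the oxidiser]
12. Warden goes back to the marsh camp alone.  [the marsh camp: the catalyst vial, the ether can | the dry ground: the acid flask, the ammonia bottle, the base flask, the chlorine cylinder, the fuel sample, the oxidiser]
13. Warden goes to the dry ground with the catalyst vial.  [the marsh camp: the ether can | the dry ground: the acid flask, the ammonia bottle, the base flask, the catalyst vial, the chlorine cylinder, the fuel sample, the oxidiser]
14. Warden goes back to the marsh camp alone.  [the marsh camp: the ether can | the dry ground: the acid flask, the ammonia bottle, the base flask, the catalyst vial, the chlorine cylinder, the fuel sample, the oxidiser]
15. Warden goes to the dry ground with the ether can.  [the marsh camp: — | the dry ground: the acid flask, the ammonia bottle, the base flask, the catalyst vial, the chlorine cylinder, the ether can, the fuel sample, the oxidiser]

15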